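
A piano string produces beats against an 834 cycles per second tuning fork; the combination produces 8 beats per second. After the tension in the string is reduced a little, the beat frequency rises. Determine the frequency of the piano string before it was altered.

|f − 834| = 8, so the piano string was at either 826 Hz or 842 Hz.
Lower tension means lower frequency; the adjustment lowers the piano string's frequency.
The beat rate rose, so the adjustment moved the piano string further from 834 Hz — it was already below the reference.

826 Hz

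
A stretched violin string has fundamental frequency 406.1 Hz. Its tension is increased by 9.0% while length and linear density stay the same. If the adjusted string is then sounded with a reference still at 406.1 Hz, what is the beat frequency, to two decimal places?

For a string, f ∝ √T, so the new frequency is 406.1·√1.090 = 423.9808 Hz.
f_beat = |423.9808 − 406.1| = 17.88 Hz.

17.88 Hz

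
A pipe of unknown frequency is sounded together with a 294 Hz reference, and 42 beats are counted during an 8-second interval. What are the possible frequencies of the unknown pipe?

Beat frequency = 42/8 = 5.25 Hz.
|f − 294| = 5.25, so f = 294 ± 5.25.

288.75 Hz or 299.25 Hz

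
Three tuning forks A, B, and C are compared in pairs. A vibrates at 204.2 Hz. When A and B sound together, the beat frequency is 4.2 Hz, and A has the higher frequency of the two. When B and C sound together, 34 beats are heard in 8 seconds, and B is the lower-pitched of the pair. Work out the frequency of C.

B is below A, so f_B = 204.2 − 4.2 = 200 Hz.
B–C: Beat frequency = 34/8 = 4.25 Hz.
C is above B, so f_C = 200 + 4.25 = 204.25 Hz.

204.25 Hz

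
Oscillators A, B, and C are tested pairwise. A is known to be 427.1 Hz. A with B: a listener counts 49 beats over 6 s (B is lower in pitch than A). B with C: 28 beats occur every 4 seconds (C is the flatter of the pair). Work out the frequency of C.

A–B: Beat frequency = 49/6 = 8.1667 Hz.
B is below A, so f_B = 427.1 − 8.1667 = 418.9333 Hz.
B–C: Beat frequency = 28/4 = 7 Hz.
C is below B, so f_C = 418.9333 − 7 = 411.9333 Hz.

411.9333 Hz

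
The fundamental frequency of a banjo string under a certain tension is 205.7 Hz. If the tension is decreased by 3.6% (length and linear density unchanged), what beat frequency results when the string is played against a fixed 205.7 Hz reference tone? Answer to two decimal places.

3.74 Hz

For a string, f ∝ √T, so the new frequency is 205.7·√0.964 = 201.9635 Hz.
f_beat = |201.9635 − 205.7| = 3.74 Hz.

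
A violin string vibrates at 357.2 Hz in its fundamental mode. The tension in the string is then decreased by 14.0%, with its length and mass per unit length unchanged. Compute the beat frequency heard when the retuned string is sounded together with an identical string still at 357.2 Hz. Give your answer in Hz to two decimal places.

25.95 Hz

For a string, f ∝ √T, so the new frequency is 357.2·√0.860 = 331.2537 Hz.
f_beat = |331.2537 − 357.2| = 25.95 Hz.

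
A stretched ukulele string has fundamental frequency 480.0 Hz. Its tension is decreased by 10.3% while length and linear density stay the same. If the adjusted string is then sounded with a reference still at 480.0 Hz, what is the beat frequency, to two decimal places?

For a string, f ∝ √T, so the new frequency is 480.0·√0.897 = 454.6084 Hz.
f_beat = |454.6084 − 480.0| = 25.39 Hz.

25.39 Hz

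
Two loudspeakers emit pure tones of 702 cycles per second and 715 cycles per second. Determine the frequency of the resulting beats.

The beat frequency equals the magnitude of the frequency difference.
|702 − 715| = 13 Hz.

13 Hz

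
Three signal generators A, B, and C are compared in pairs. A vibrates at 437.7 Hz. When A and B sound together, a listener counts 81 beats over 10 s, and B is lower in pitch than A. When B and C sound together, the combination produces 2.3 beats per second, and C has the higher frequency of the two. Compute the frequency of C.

A–B: Beat frequency = 81/10 = 8.1 Hz.
B is below A, so f_B = 437.7 − 8.1 = 429.6 Hz.
C is above B, so f_C = 429.6 + 2.3 = 431.9 Hz.

431.9 Hz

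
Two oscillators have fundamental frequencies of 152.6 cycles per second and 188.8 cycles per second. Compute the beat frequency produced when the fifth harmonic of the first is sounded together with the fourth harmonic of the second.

7.8 Hz

Fifth harmonic of the first: 5·152.6 = 763.0 Hz.
Fourth harmonic of the second: 4·188.8 = 755.2 Hz.
f_beat = |763.0 − 755.2| = 7.8 Hz.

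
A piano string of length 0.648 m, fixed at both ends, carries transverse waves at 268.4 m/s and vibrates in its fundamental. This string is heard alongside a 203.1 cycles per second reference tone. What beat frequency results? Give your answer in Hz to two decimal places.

For a string fixed at both ends, f_n = n·v/(2L) = 1·268.4/(2·0.648) = 207.0988 Hz.
f_beat = |207.0988 − 203.1| = 4.00 Hz.

4.00 Hz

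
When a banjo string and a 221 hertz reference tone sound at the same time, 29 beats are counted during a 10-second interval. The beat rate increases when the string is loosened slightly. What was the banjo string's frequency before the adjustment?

218.1 Hz

Beat frequency = 29/10 = 2.9 Hz.
|f − 221| = 2.9, so the banjo string was at either 218.1 Hz or 223.9 Hz.
Reducing tension lowers a string's frequency; the adjustment lowers the banjo string's frequency.
The beat rate rose, so the adjustment moved the banjo string further from 221 Hz — it was already below the reference.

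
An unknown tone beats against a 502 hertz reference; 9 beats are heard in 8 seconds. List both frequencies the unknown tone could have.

500.875 Hz or 503.125 Hz

Beat frequency = 9/8 = 1.125 Hz.
|f − 502| = 1.125, so f = 502 ± 1.125.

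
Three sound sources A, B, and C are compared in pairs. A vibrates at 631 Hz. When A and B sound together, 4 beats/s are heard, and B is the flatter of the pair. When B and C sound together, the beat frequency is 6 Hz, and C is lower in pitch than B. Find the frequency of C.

B is below A, so f_B = 631 − 4 = 627 Hz.
C is below B, so f_C = 627 − 6 = 621 Hz.

621 Hz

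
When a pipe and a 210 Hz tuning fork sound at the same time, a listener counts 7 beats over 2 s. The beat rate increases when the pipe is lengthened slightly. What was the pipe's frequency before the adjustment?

206.5 Hz

Beat frequency = 7/2 = 3.5 Hz.
|f − 210| = 3.5, so the pipe was at either 206.5 Hz or 213.5 Hz.
A longer pipe has a lower fundamental; the adjustment lowers the pipe's frequency.
The beat rate rose, so the adjustment moved the pipe further from 210 Hz — it was already below the reference.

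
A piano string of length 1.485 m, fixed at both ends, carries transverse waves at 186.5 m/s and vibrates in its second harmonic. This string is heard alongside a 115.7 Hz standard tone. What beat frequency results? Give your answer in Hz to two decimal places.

9.89 Hz

For a string fixed at both ends, f_n = n·v/(2L) = 2·186.5/(2·1.485) = 125.5892 Hz.
f_beat = |125.5892 − 115.7| = 9.89 Hz.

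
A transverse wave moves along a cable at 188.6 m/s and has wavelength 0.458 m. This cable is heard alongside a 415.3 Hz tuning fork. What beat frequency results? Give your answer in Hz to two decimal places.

3.51 Hz

Source frequency f = v/λ = 188.6/0.458 = 411.7904 Hz.
f_beat = |411.7904 − 415.3| = 3.51 Hz.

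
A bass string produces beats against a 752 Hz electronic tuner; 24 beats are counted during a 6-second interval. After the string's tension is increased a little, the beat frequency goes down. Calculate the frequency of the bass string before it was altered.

748 Hz

Beat frequency = 24/6 = 4 Hz.
|f − 752| = 4, so the bass string was at either 748 Hz or 756 Hz.
Higher tension means higher frequency; the adjustment raises the bass string's frequency.
The beat rate fell, so the adjustment moved the bass string toward 752 Hz — it must have started below the reference.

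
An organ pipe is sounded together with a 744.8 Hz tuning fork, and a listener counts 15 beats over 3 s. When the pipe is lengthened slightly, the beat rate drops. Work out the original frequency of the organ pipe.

749.8 Hz

Beat frequency = 15/3 = 5 Hz.
|f − 744.8| = 5, so the organ pipe was at either 739.8 Hz or 749.8 Hz.
A longer pipe has a lower fundamental; the adjustment lowers the organ pipe's frequency.
The beat rate fell, so the adjustment moved the organ pipe toward 744.8 Hz — it must have started above the reference.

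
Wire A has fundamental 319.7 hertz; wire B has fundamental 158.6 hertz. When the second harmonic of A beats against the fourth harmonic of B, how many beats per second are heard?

Second harmonic of the first: 2·319.7 = 639.4 Hz.
Fourth harmonic of the second: 4·158.6 = 634.4 Hz.
f_beat = |639.4 − 634.4| = 5.0 Hz.

5.0 Hz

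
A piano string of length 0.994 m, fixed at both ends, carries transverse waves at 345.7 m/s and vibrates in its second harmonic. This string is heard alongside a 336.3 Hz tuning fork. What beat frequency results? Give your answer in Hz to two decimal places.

11.49 Hz

For a string fixed at both ends, f_n = n·v/(2L) = 2·345.7/(2·0.994) = 347.7867 Hz.
f_beat = |347.7867 − 336.3| = 11.49 Hz.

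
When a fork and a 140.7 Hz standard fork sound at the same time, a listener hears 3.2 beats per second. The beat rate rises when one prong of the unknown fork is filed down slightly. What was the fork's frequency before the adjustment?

|f − 140.7| = 3.2, so the fork was at either 137.5 Hz or 143.9 Hz.
Filing a prong removes mass and raises the fork's frequency; the adjustment raises the fork's frequency.
The beat rate rose, so the adjustment moved the fork further from 140.7 Hz — it was already above the reference.

143.9 Hz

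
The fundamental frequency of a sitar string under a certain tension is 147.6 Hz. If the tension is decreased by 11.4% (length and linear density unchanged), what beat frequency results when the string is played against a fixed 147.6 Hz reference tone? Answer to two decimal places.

8.67 Hz

For a string, f ∝ √T, so the new frequency is 147.6·√0.886 = 138.9323 Hz.
f_beat = |138.9323 − 147.6| = 8.67 Hz.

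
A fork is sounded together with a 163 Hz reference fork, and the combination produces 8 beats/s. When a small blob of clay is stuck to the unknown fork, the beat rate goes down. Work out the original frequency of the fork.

|f − 163| = 8, so the fork was at either 155 Hz or 171 Hz.
Adding mass to a fork lowers its frequency; the adjustment lowers the fork's frequency.
The beat rate fell, so the adjustment moved the fork toward 163 Hz — it must have started above the reference.

171 Hz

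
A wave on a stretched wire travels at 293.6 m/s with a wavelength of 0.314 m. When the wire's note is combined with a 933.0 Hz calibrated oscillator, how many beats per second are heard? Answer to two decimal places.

Source frequency f = v/λ = 293.6/0.314 = 935.0318 Hz.
f_beat = |935.0318 − 933.0| = 2.03 Hz.

2.03 Hz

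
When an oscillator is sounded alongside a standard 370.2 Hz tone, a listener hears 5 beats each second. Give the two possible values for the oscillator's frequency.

365.2 Hz or 375.2 Hz

|f − 370.2| = 5, so f = 370.2 ± 5.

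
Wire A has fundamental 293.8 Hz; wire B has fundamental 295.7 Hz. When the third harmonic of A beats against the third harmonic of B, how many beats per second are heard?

Third harmonic of the first: 3·293.8 = 881.4 Hz.
Third harmonic of the second: 3·295.7 = 887.1 Hz.
f_beat = |881.4 − 887.1| = 5.7 Hz.

5.7 Hz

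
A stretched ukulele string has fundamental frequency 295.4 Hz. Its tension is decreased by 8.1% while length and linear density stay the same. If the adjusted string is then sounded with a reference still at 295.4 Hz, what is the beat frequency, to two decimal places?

12.22 Hz

For a string, f ∝ √T, so the new frequency is 295.4·√0.919 = 283.1837 Hz.
f_beat = |283.1837 − 295.4| = 12.22 Hz.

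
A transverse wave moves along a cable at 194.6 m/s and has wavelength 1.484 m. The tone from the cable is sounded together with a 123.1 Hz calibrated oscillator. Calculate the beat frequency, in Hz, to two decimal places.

Source frequency f = v/λ = 194.6/1.484 = 131.1321 Hz.
f_beat = |131.1321 − 123.1| = 8.03 Hz.

8.03 Hz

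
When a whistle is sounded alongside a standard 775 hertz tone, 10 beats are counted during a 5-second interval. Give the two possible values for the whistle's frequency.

773 Hz or 777 Hz

Beat frequency = 10/5 = 2 Hz.
|f − 775| = 2, so f = 775 ± 2.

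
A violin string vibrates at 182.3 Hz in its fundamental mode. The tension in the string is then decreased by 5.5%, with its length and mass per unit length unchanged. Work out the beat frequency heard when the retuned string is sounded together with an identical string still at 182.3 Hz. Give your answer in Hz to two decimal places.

For a string, f ∝ √T, so the new frequency is 182.3·√0.945 = 177.2159 Hz.
f_beat = |177.2159 − 182.3| = 5.08 Hz.

5.08 Hz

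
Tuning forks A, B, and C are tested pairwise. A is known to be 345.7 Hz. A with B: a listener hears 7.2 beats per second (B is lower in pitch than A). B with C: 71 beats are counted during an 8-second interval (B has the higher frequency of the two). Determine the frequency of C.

B is below A, so f_B = 345.7 − 7.2 = 338.5 Hz.
B–C: Beat frequency = 71/8 = 8.875 Hz.
C is below B, so f_C = 338.5 − 8.875 = 329.625 Hz.

329.625 Hz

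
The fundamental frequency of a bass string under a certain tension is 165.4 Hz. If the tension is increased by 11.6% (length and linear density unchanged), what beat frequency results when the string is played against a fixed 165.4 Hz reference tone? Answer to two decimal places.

For a string, f ∝ √T, so the new frequency is 165.4·√1.116 = 174.7301 Hz.
f_beat = |174.7301 − 165.4| = 9.33 Hz.

9.33 Hz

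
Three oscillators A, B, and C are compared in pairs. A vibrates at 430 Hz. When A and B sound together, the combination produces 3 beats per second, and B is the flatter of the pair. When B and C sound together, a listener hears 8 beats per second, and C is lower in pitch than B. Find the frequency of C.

419 Hz

B is below A, so f_B = 430 − 3 = 427 Hz.
C is below B, so f_C = 427 − 8 = 419 Hz.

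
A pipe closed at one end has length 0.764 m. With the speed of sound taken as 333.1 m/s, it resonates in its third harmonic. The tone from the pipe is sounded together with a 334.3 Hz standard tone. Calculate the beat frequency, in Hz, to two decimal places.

7.30 Hz

Closed pipe (odd harmonics): f_n = n·v/(4L) = 3·333.1/(4·0.764) = 326.9961 Hz.
f_beat = |326.9961 − 334.3| = 7.30 Hz.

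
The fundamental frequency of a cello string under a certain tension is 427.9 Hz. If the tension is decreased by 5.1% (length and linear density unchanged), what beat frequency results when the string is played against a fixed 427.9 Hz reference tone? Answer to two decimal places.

11.05 Hz

For a string, f ∝ √T, so the new frequency is 427.9·√0.949 = 416.8458 Hz.
f_beat = |416.8458 − 427.9| = 11.05 Hz.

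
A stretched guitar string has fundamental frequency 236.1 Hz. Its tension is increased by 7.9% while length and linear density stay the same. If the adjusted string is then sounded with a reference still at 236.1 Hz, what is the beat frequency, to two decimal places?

For a string, f ∝ √T, so the new frequency is 236.1·√1.079 = 245.2487 Hz.
f_beat = |245.2487 − 236.1| = 9.15 Hz.

9.15 Hz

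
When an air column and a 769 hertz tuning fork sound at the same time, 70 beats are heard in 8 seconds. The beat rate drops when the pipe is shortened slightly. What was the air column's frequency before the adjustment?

Beat frequency = 70/8 = 8.75 Hz.
|f − 769| = 8.75, so the air column was at either 760.25 Hz or 777.75 Hz.
A shorter pipe has a higher fundamental; the adjustment raises the air column's frequency.
The beat rate fell, so the adjustment moved the air column toward 769 Hz — it must have started below the reference.

760.25 Hz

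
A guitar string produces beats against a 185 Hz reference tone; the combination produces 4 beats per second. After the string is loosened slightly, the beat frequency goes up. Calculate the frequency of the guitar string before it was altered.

|f − 185| = 4, so the guitar string was at either 181 Hz or 189 Hz.
Reducing tension lowers a string's frequency; the adjustment lowers the guitar string's frequency.
The beat rate rose, so the adjustment moved the guitar string further from 185 Hz — it was already below the reference.

181 Hz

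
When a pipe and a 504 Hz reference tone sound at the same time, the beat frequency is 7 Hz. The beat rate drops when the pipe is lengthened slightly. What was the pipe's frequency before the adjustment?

511 Hz

|f − 504| = 7, so the pipe was at either 497 Hz or 511 Hz.
A longer pipe has a lower fundamental; the adjustment lowers the pipe's frequency.
The beat rate fell, so the adjustment moved the pipe toward 504 Hz — it must have started above the reference.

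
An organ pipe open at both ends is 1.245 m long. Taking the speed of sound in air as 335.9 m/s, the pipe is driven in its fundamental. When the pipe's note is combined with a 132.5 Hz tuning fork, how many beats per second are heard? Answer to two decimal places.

Open pipe: f_n = n·v/(2L) = 1·335.9/(2·1.245) = 134.8996 Hz.
f_beat = |134.8996 − 132.5| = 2.40 Hz.

2.40 Hz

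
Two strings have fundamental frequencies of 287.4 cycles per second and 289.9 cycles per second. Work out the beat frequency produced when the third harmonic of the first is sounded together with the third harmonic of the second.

7.5 Hz

Third harmonic of the first: 3·287.4 = 862.2 Hz.
Third harmonic of the second: 3·289.9 = 869.7 Hz.
f_beat = |862.2 − 869.7| = 7.5 Hz.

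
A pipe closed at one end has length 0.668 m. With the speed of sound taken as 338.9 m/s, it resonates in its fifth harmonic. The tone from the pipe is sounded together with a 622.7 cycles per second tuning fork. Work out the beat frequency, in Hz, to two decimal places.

Closed pipe (odd harmonics): f_n = n·v/(4L) = 5·338.9/(4·0.668) = 634.1692 Hz.
f_beat = |634.1692 − 622.7| = 11.47 Hz.

11.47 Hz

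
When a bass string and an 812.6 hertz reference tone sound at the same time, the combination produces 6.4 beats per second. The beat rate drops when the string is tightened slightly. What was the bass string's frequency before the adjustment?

|f − 812.6| = 6.4, so the bass string was at either 806.2 Hz or 819 Hz.
Increasing tension raises a string's frequency; the adjustment raises the bass string's frequency.
The beat rate fell, so the adjustment moved the bass string toward 812.6 Hz — it must have started below the reference.

806.2 Hz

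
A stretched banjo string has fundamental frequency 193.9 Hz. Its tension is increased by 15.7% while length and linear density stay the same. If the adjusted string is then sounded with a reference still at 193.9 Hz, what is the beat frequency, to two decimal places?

For a string, f ∝ √T, so the new frequency is 193.9·√1.157 = 208.5665 Hz.
f_beat = |208.5665 − 193.9| = 14.67 Hz.

14.67 Hz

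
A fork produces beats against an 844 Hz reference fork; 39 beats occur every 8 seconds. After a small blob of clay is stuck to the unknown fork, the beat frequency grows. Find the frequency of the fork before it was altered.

Beat frequency = 39/8 = 4.875 Hz.
|f − 844| = 4.875, so the fork was at either 839.125 Hz or 848.875 Hz.
Adding mass to a fork lowers its frequency; the adjustment lowers the fork's frequency.
The beat rate rose, so the adjustment moved the fork further from 844 Hz — it was already below the reference.

839.125 Hz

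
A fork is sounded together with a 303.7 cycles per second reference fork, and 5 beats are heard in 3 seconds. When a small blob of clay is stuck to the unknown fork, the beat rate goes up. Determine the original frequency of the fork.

302.0333 Hz

Beat frequency = 5/3 = 1.6667 Hz.
|f − 303.7| = 1.6667, so the fork was at either 302.0333 Hz or 305.3667 Hz.
Adding mass to a fork lowers its frequency; the adjustment lowers the fork's frequency.
The beat rate rose, so the adjustment moved the fork further from 303.7 Hz — it was already below the reference.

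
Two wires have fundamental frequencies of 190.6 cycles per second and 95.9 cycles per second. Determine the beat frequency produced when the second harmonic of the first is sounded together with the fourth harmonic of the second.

Second harmonic of the first: 2·190.6 = 381.2 Hz.
Fourth harmonic of the second: 4·95.9 = 383.6 Hz.
f_beat = |381.2 − 383.6| = 2.4 Hz.

2.4 Hz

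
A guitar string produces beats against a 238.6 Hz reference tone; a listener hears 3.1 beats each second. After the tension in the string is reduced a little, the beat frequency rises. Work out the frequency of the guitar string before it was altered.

235.5 Hz

|f − 238.6| = 3.1, so the guitar string was at either 235.5 Hz or 241.7 Hz.
Lower tension means lower frequency; the adjustment lowers the guitar string's frequency.
The beat rate rose, so the adjustment moved the guitar string further from 238.6 Hz — it was already below the reference.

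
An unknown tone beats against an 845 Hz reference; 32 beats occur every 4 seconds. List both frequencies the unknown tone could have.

Beat frequency = 32/4 = 8 Hz.
|f − 845| = 8, so f = 845 ± 8.

837 Hz or 853 Hz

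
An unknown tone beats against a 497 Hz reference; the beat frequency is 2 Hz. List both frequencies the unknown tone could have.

|f − 497| = 2, so f = 497 ± 2.

495 Hz or 499 Hz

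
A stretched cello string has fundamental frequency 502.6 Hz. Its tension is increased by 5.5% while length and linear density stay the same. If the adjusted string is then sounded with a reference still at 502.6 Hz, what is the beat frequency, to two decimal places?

For a string, f ∝ √T, so the new frequency is 502.6·√1.055 = 516.2365 Hz.
f_beat = |516.2365 − 502.6| = 13.64 Hz.

13.64 Hz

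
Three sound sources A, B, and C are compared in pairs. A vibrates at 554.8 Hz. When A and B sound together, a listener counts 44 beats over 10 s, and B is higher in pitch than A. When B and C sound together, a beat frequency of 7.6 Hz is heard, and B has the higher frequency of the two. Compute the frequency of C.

A–B: Beat frequency = 44/10 = 4.4 Hz.
B is above A, so f_B = 554.8 + 4.4 = 559.2 Hz.
C is below B, so f_C = 559.2 − 7.6 = 551.6 Hz.

551.6 Hz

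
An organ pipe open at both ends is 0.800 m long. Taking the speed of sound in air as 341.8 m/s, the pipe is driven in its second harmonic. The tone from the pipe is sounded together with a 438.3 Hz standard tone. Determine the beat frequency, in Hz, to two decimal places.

11.05 Hz

Open pipe: f_n = n·v/(2L) = 2·341.8/(2·0.800) = 427.2500 Hz.
f_beat = |427.2500 − 438.3| = 11.05 Hz.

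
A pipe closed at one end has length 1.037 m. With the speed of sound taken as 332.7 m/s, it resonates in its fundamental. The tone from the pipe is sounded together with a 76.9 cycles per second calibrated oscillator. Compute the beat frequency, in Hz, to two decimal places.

Closed pipe (odd harmonics): f_n = n·v/(4L) = 1·332.7/(4·1.037) = 80.2073 Hz.
f_beat = |80.2073 − 76.9| = 3.31 Hz.

3.31 Hz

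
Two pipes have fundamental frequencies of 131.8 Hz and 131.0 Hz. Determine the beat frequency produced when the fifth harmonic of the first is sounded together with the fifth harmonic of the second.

4.0 Hz

Fifth harmonic of the first: 5·131.8 = 659.0 Hz.
Fifth harmonic of the second: 5·131.0 = 655.0 Hz.
f_beat = |659.0 − 655.0| = 4.0 Hz.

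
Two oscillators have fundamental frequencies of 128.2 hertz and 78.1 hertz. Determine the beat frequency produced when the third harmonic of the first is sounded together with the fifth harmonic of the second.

Third harmonic of the first: 3·128.2 = 384.6 Hz.
Fifth harmonic of the second: 5·78.1 = 390.5 Hz.
f_beat = |384.6 − 390.5| = 5.9 Hz.

5.9 Hz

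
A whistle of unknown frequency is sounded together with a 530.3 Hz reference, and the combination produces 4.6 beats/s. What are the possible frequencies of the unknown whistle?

525.7 Hz or 534.9 Hz

|f − 530.3| = 4.6, so f = 530.3 ± 4.6.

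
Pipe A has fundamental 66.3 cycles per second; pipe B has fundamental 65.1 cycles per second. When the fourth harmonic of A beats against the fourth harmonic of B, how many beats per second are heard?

Fourth harmonic of the first: 4·66.3 = 265.2 Hz.
Fourth harmonic of the second: 4·65.1 = 260.4 Hz.
f_beat = |265.2 − 260.4| = 4.8 Hz.

4.8 Hz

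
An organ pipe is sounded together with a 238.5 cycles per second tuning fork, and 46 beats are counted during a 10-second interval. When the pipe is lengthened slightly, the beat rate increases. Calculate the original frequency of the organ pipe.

Beat frequency = 46/10 = 4.6 Hz.
|f − 238.5| = 4.6, so the organ pipe was at either 233.9 Hz or 243.1 Hz.
A longer pipe has a lower fundamental; the adjustment lowers the organ pipe's frequency.
The beat rate rose, so the adjustment moved the organ pipe further from 238.5 Hz — it was already below the reference.

233.9 Hz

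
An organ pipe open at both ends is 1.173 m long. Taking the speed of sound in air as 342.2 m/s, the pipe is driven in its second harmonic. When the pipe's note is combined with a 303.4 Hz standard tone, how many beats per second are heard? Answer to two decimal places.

Open pipe: f_n = n·v/(2L) = 2·342.2/(2·1.173) = 291.7306 Hz.
f_beat = |291.7306 − 303.4| = 11.67 Hz.

11.67 Hz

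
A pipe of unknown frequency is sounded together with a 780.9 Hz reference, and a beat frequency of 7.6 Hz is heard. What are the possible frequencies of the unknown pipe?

|f − 780.9| = 7.6, so f = 780.9 ± 7.6.

773.3 Hz or 788.5 Hz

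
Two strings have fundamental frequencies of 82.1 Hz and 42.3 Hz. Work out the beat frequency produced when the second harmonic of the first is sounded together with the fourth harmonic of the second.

5.0 Hz

Second harmonic of the first: 2·82.1 = 164.2 Hz.
Fourth harmonic of the second: 4·42.3 = 169.2 Hz.
f_beat = |164.2 − 169.2| = 5.0 Hz.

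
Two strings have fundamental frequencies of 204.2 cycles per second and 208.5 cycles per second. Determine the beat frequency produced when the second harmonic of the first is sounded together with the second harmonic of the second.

Second harmonic of the first: 2·204.2 = 408.4 Hz.
Second harmonic of the second: 2·208.5 = 417.0 Hz.
f_beat = |408.4 − 417.0| = 8.6 Hz.

8.6 Hz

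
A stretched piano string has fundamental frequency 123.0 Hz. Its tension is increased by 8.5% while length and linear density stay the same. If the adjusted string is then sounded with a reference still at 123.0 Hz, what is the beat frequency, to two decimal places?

For a string, f ∝ √T, so the new frequency is 123.0·√1.085 = 128.1209 Hz.
f_beat = |128.1209 − 123.0| = 5.12 Hz.

5.12 Hz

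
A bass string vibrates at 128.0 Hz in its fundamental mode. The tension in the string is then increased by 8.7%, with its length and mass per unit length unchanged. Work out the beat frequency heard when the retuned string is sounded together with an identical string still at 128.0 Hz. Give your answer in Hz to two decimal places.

For a string, f ∝ √T, so the new frequency is 128.0·√1.087 = 133.4519 Hz.
f_beat = |133.4519 − 128.0| = 5.45 Hz.

5.45 Hz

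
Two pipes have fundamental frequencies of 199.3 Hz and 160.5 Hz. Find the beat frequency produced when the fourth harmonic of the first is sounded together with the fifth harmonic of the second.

5.3 Hz

Fourth harmonic of the first: 4·199.3 = 797.2 Hz.
Fifth harmonic of the second: 5·160.5 = 802.5 Hz.
f_beat = |797.2 − 802.5| = 5.3 Hz.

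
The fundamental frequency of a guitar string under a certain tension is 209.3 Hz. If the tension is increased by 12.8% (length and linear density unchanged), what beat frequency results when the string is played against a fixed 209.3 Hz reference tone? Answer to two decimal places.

12.99 Hz

For a string, f ∝ √T, so the new frequency is 209.3·√1.128 = 222.2920 Hz.
f_beat = |222.2920 − 209.3| = 12.99 Hz.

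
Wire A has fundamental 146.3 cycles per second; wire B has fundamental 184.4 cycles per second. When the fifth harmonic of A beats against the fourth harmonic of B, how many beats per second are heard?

Fifth harmonic of the first: 5·146.3 = 731.5 Hz.
Fourth harmonic of the second: 4·184.4 = 737.6 Hz.
f_beat = |731.5 − 737.6| = 6.1 Hz.

6.1 Hz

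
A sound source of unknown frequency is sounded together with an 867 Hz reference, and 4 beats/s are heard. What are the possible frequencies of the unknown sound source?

|f − 867| = 4, so f = 867 ± 4.

863 Hz or 871 Hz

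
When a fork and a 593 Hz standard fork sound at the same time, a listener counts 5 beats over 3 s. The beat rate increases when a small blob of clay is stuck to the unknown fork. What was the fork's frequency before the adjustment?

Beat frequency = 5/3 = 1.6667 Hz.
|f − 593| = 1.6667, so the fork was at either 591.3333 Hz or 594.6667 Hz.
Adding mass to a fork lowers its frequency; the adjustment lowers the fork's frequency.
The beat rate rose, so the adjustment moved the fork further from 593 Hz — it was already below the reference.

591.3333 Hz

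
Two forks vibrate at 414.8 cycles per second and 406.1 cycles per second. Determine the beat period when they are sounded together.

f_beat = |414.8 − 406.1| = 8.7 Hz.
Beat period T = 1 / f_beat = 1 / 8.7 s.

0.115 s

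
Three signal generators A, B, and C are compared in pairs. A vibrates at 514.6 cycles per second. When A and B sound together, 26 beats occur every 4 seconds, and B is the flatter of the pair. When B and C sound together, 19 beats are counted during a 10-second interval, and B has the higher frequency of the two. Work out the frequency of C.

A–B: Beat frequency = 26/4 = 6.5 Hz.
B is below A, so f_B = 514.6 − 6.5 = 508.1 Hz.
B–C: Beat frequency = 19/10 = 1.9 Hz.
C is below B, so f_C = 508.1 − 1.9 = 506.2 Hz.

506.2 Hz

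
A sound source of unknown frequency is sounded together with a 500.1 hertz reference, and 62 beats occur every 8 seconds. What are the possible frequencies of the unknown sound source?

492.35 Hz or 507.85 Hz

Beat frequency = 62/8 = 7.75 Hz.
|f − 500.1| = 7.75, so f = 500.1 ± 7.75.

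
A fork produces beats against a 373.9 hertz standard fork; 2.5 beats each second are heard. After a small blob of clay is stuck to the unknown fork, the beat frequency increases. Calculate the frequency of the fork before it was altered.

|f − 373.9| = 2.5, so the fork was at either 371.4 Hz or 376.4 Hz.
Adding mass to a fork lowers its frequency; the adjustment lowers the fork's frequency.
The beat rate rose, so the adjustment moved the fork further from 373.9 Hz — it was already below the reference.

371.4 Hz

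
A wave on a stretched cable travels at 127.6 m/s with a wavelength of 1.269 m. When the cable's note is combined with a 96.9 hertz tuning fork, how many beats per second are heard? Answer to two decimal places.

3.65 Hz

Source frequency f = v/λ = 127.6/1.269 = 100.5516 Hz.
f_beat = |100.5516 − 96.9| = 3.65 Hz.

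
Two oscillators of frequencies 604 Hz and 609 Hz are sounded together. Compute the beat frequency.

5 Hz

The beat frequency equals the magnitude of the frequency difference.
|604 − 609| = 5 Hz.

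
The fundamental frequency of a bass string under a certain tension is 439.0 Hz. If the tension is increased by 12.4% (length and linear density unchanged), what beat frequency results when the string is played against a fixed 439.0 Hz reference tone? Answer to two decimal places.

26.42 Hz

For a string, f ∝ √T, so the new frequency is 439.0·√1.124 = 465.4228 Hz.
f_beat = |465.4228 − 439.0| = 26.42 Hz.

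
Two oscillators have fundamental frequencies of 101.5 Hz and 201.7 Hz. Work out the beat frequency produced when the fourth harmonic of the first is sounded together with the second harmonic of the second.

Fourth harmonic of the first: 4·101.5 = 406.0 Hz.
Second harmonic of the second: 2·201.7 = 403.4 Hz.
f_beat = |406.0 − 403.4| = 2.6 Hz.

2.6 Hz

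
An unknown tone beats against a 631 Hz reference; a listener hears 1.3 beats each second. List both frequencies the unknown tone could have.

629.7 Hz or 632.3 Hz

|f − 631| = 1.3, so f = 631 ± 1.3.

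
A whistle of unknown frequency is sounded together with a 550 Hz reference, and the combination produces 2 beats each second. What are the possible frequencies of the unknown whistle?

|f − 550| = 2, so f = 550 ± 2.

548 Hz or 552 Hz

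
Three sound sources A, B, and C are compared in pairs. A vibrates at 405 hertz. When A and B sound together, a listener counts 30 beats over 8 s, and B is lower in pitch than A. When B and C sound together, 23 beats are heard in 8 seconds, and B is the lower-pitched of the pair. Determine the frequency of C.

404.125 Hz

A–B: Beat frequency = 30/8 = 3.75 Hz.
B is below A, so f_B = 405 − 3.75 = 401.25 Hz.
B–C: Beat frequency = 23/8 = 2.875 Hz.
C is above B, so f_C = 401.25 + 2.875 = 404.125 Hz.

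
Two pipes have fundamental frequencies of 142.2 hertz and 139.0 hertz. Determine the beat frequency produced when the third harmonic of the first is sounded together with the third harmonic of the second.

Third harmonic of the first: 3·142.2 = 426.6 Hz.
Third harmonic of the second: 3·139.0 = 417.0 Hz.
f_beat = |426.6 − 417.0| = 9.6 Hz.

9.6 Hz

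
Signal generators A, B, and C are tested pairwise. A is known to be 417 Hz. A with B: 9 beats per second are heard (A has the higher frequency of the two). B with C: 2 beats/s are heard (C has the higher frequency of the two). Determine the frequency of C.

B is below A, so f_B = 417 − 9 = 408 Hz.
C is above B, so f_C = 408 + 2 = 410 Hz.

410 Hz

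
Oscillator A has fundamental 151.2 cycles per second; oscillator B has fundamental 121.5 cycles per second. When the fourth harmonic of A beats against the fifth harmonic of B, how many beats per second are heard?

Fourth harmonic of the first: 4·151.2 = 604.8 Hz.
Fifth harmonic of the second: 5·121.5 = 607.5 Hz.
f_beat = |604.8 − 607.5| = 2.7 Hz.

2.7 Hz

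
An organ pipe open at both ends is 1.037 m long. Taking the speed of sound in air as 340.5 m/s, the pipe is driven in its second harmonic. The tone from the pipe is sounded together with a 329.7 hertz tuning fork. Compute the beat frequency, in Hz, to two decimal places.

1.35 Hz

Open pipe: f_n = n·v/(2L) = 2·340.5/(2·1.037) = 328.3510 Hz.
f_beat = |328.3510 − 329.7| = 1.35 Hz.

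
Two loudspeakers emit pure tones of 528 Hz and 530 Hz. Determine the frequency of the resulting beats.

2 Hz

The beat frequency equals the magnitude of the frequency difference.
|528 − 530| = 2 Hz.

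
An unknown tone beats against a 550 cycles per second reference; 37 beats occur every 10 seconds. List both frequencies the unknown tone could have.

546.3 Hz or 553.7 Hz

Beat frequency = 37/10 = 3.7 Hz.
|f − 550| = 3.7, so f = 550 ± 3.7.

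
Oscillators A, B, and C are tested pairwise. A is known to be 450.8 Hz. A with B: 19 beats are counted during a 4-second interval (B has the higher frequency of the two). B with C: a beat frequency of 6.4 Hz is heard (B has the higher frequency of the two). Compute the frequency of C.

449.15 Hz

A–B: Beat frequency = 19/4 = 4.75 Hz.
B is above A, so f_B = 450.8 + 4.75 = 455.55 Hz.
C is below B, so f_C = 455.55 − 6.4 = 449.15 Hz.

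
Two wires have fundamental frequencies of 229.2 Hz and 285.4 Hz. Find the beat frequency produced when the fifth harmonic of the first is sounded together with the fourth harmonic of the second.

4.4 Hz

Fifth harmonic of the first: 5·229.2 = 1146.0 Hz.
Fourth harmonic of the second: 4·285.4 = 1141.6 Hz.
f_beat = |1146.0 − 1141.6| = 4.4 Hz.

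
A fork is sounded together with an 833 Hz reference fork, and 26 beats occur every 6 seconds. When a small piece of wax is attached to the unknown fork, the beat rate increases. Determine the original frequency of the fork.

828.6667 Hz

Beat frequency = 26/6 = 4.3333 Hz.
|f − 833| = 4.3333, so the fork was at either 828.6667 Hz or 837.3333 Hz.
Loading a fork with wax lowers its frequency; the adjustment lowers the fork's frequency.
The beat rate rose, so the adjustment moved the fork further from 833 Hz — it was already below the reference.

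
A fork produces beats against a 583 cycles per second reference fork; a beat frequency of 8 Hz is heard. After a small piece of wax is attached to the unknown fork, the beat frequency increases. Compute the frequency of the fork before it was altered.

575 Hz

|f − 583| = 8, so the fork was at either 575 Hz or 591 Hz.
Loading a fork with wax lowers its frequency; the adjustment lowers the fork's frequency.
The beat rate rose, so the adjustment moved the fork further from 583 Hz — it was already below the reference.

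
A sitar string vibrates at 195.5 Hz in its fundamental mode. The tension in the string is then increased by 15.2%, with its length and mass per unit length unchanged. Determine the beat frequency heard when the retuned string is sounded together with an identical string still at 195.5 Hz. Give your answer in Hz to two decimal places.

For a string, f ∝ √T, so the new frequency is 195.5·√1.152 = 209.8326 Hz.
f_beat = |209.8326 − 195.5| = 14.33 Hz.

14.33 Hz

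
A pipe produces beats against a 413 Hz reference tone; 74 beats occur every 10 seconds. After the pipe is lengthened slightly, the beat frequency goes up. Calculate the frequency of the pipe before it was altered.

Beat frequency = 74/10 = 7.4 Hz.
|f − 413| = 7.4, so the pipe was at either 405.6 Hz or 420.4 Hz.
A longer pipe has a lower fundamental; the adjustment lowers the pipe's frequency.
The beat rate rose, so the adjustment moved the pipe further from 413 Hz — it was already below the reference.

405.6 Hz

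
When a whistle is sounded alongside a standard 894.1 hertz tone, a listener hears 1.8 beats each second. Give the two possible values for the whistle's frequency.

892.3 Hz or 895.9 Hz

|f − 894.1| = 1.8, so f = 894.1 ± 1.8.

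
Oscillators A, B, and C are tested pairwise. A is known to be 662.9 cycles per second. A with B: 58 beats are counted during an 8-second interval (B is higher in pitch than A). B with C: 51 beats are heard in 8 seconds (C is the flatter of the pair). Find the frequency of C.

A–B: Beat frequency = 58/8 = 7.25 Hz.
B is above A, so f_B = 662.9 + 7.25 = 670.15 Hz.
B–C: Beat frequency = 51/8 = 6.375 Hz.
C is below B, so f_C = 670.15 − 6.375 = 663.775 Hz.

663.775 Hz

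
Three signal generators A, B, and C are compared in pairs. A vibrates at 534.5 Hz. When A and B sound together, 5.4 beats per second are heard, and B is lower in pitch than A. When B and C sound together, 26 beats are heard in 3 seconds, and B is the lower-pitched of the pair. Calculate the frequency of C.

B is below A, so f_B = 534.5 − 5.4 = 529.1 Hz.
B–C: Beat frequency = 26/3 = 8.6667 Hz.
C is above B, so f_C = 529.1 + 8.6667 = 537.7667 Hz.

537.7667 Hz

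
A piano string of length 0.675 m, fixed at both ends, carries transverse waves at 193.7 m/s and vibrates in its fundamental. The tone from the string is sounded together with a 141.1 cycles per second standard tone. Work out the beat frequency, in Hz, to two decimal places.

For a string fixed at both ends, f_n = n·v/(2L) = 1·193.7/(2·0.675) = 143.4815 Hz.
f_beat = |143.4815 − 141.1| = 2.38 Hz.

2.38 Hz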